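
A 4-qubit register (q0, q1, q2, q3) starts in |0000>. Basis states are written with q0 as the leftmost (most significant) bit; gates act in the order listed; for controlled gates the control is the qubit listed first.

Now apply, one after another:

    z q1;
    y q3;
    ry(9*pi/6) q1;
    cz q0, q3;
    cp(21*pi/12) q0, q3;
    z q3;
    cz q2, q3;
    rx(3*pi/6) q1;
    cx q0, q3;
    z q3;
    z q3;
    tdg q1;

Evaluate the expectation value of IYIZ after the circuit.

The expectation value of IYIZ is -sqrt(2)/2.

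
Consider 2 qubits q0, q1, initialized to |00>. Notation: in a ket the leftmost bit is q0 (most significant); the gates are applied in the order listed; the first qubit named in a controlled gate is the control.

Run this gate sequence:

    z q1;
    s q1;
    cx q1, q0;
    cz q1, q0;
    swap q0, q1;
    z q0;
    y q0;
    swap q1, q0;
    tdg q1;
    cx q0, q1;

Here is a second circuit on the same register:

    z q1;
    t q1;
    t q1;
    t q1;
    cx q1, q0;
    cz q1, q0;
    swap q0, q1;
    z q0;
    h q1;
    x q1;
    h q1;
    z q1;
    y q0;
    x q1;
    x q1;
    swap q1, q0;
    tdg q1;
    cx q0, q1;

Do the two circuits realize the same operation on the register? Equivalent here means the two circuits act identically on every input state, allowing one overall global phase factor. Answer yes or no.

No: there is an input state on which the two circuits produce genuinely different outputs (not merely differing by a phase).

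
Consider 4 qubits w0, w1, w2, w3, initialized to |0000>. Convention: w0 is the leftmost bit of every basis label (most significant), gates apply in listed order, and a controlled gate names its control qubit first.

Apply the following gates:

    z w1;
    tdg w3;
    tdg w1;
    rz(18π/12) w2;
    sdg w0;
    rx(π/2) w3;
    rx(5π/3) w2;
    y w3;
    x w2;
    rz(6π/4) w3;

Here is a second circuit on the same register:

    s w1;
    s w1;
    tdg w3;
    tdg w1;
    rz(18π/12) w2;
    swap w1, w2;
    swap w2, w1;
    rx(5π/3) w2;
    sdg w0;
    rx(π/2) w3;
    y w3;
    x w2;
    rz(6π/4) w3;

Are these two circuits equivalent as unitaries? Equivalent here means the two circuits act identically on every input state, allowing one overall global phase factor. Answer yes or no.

Yes, they are equivalent — the unitaries differ by at most a global phase.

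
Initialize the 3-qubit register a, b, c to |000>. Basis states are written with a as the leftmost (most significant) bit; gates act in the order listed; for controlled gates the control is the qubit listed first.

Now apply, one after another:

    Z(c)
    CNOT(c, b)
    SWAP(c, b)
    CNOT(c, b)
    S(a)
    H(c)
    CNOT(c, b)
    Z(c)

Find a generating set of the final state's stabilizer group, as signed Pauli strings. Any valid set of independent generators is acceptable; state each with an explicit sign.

The final state is stabilized by the group generated by -IXX, +ZII, +IZZ; other independent generating sets are equally valid.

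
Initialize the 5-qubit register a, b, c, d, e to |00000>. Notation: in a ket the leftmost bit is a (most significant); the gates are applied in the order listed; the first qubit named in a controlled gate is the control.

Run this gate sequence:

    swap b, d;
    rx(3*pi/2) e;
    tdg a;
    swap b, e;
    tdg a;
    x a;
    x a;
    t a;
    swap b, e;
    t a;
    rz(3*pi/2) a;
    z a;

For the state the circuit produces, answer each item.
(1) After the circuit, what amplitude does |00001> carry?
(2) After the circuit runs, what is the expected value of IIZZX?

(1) The final state's coefficient on |00001> equals sqrt(2)*exp(3*I*pi/4)/2.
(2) The expectation value of IIZZX is 0.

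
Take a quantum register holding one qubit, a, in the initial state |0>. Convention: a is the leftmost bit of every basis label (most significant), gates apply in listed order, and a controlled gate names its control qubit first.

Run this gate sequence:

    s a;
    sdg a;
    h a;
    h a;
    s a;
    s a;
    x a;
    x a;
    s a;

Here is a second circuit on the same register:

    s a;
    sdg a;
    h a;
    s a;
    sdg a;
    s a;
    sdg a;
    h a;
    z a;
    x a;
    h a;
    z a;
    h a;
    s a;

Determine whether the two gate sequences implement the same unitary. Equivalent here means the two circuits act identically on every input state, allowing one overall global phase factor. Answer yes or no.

Yes — the two circuits implement the same unitary up to a global phase.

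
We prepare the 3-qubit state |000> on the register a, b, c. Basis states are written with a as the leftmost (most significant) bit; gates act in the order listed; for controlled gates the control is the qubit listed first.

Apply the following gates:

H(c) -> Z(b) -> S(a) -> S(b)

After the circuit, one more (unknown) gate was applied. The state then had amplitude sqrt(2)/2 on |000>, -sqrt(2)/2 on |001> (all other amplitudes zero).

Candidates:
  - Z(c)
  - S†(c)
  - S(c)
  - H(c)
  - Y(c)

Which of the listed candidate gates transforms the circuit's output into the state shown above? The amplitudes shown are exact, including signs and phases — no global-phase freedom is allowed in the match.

The applied gate was Z(c).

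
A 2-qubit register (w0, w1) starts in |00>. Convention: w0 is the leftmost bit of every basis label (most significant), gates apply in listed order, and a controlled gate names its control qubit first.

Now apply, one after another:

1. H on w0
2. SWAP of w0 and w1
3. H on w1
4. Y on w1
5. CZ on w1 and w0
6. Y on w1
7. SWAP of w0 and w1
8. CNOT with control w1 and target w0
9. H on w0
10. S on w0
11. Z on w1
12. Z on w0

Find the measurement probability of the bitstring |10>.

Outcome |10> occurs with probability 1/2.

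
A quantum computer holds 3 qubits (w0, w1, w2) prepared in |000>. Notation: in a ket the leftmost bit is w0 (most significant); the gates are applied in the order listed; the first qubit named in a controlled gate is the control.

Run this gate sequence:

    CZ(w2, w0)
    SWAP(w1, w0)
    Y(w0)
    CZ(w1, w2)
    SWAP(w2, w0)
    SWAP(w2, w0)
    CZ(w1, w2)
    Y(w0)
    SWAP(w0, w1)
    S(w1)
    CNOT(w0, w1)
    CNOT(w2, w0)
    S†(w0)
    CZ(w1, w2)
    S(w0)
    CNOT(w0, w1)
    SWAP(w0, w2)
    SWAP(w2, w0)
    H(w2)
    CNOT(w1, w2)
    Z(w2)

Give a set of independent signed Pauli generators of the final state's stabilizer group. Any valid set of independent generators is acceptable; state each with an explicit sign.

The stabilizer group can be generated by -IIX, +ZII, +IZI, among other valid generating sets. Key observation: gates 3-8 undo each other exactly, leaving only the rest of the circuit to track.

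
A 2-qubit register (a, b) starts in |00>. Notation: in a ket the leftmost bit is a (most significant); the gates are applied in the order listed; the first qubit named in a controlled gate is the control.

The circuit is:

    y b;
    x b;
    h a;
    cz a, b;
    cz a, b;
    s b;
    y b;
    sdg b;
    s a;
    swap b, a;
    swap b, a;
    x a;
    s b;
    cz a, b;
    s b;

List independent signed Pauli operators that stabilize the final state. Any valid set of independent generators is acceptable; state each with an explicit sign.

The stabilizer group can be generated by +YI, -IZ, among other valid generating sets.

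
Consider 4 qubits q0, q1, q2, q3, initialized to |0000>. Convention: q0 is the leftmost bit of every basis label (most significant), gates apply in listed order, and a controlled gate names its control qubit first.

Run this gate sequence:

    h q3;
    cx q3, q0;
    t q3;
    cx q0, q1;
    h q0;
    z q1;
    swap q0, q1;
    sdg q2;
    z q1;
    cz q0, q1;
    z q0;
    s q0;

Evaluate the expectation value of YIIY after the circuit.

In the final state, YIIY has expectation sqrt(2)/2.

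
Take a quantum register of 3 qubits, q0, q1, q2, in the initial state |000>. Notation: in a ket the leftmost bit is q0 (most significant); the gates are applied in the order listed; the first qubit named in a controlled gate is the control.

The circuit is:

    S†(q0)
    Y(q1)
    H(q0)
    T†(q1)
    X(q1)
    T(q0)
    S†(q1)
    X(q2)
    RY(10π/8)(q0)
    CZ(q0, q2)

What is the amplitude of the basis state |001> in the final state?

The amplitude on |001> is -sqrt(2)*I*sqrt(sqrt(2) + 2)/4 - sqrt(2)*sqrt(2 - sqrt(2))*exp(I*pi/4)/4.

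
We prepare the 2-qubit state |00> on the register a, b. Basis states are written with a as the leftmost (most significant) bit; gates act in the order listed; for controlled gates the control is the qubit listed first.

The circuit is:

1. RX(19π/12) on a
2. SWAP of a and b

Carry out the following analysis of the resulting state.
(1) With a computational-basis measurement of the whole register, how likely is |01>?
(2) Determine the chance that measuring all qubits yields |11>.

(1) Outcome |01> occurs with probability -sqrt(6)/8 + sqrt(2)/8 + 1/2.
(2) Outcome |11> occurs with probability 0.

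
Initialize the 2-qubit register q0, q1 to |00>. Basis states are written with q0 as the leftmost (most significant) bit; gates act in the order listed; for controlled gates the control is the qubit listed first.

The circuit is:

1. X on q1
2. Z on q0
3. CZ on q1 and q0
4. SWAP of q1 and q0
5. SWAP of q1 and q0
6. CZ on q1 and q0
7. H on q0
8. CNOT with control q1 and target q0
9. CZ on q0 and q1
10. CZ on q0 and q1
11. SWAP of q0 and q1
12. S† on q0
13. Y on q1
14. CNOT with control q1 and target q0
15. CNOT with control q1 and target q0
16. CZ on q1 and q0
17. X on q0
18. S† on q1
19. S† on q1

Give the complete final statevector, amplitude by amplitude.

After the circuit, the state carries amplitude -sqrt(2)/2 on |00>, sqrt(2)/2 on |01>, 0 on |10>, 0 on |11>.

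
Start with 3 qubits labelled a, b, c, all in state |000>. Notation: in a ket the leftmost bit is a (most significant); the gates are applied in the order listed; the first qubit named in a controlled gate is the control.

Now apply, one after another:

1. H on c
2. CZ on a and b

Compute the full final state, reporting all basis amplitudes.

The final amplitudes are sqrt(2)/2 on |000>, sqrt(2)/2 on |001>, and 0 on every other basis state.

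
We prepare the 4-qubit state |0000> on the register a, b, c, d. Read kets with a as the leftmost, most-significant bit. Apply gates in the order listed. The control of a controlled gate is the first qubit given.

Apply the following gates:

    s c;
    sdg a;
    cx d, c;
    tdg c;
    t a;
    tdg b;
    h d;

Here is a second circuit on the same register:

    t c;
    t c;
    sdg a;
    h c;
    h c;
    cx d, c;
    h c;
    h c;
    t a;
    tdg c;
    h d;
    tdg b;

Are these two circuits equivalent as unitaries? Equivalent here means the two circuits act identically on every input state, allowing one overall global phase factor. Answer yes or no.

Yes: on every input state the two circuits agree up to one overall phase factor.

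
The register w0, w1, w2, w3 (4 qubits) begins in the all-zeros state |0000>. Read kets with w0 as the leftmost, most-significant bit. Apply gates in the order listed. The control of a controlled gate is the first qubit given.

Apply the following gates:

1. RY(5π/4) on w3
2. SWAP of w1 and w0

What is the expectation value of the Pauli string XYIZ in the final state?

In the final state, XYIZ has expectation 0.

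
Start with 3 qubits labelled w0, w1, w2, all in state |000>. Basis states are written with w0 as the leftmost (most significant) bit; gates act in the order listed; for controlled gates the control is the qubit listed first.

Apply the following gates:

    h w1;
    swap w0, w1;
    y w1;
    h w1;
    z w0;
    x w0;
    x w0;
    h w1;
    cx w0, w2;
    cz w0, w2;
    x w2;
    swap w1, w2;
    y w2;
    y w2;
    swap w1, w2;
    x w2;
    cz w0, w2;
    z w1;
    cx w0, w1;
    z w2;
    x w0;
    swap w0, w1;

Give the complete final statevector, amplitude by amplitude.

After the circuit, the state carries amplitude -sqrt(2)*I/2 on |001>, -sqrt(2)*I/2 on |110>, and 0 on every other basis state. Key observation: steps 10-17 multiply out to the identity, so the circuit reduces to the remaining gates.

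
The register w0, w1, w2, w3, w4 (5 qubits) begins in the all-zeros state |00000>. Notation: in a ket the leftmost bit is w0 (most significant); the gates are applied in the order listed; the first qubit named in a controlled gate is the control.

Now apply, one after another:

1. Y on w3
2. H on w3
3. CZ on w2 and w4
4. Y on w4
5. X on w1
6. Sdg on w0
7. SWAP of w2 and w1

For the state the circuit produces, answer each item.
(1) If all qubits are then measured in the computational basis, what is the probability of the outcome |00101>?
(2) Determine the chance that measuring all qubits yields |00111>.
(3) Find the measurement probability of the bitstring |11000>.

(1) Outcome |00101> occurs with probability 1/2.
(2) The probability of measuring |00111> is 1/2.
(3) The probability of measuring |11000> is 0.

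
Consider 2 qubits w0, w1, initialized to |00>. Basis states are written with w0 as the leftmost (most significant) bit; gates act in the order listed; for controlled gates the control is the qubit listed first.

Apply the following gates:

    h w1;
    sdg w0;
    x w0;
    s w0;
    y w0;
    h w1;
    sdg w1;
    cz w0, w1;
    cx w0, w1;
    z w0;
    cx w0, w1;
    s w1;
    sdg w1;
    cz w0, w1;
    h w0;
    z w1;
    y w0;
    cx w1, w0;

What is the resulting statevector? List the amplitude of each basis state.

The final amplitudes are -sqrt(2)*I/2 on |00>, 0 on |01>, sqrt(2)*I/2 on |10>, 0 on |11>.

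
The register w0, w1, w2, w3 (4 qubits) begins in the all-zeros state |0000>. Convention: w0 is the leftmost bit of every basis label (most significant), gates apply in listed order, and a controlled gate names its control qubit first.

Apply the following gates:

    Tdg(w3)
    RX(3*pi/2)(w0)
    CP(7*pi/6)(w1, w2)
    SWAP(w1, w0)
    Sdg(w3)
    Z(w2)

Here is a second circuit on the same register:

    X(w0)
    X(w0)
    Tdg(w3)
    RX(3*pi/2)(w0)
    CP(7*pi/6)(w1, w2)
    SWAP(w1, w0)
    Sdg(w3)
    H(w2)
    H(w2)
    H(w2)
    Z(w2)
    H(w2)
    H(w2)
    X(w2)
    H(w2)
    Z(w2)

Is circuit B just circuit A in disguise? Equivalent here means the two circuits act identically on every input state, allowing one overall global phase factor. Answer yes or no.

No — the two circuits implement different unitaries, even allowing a global phase.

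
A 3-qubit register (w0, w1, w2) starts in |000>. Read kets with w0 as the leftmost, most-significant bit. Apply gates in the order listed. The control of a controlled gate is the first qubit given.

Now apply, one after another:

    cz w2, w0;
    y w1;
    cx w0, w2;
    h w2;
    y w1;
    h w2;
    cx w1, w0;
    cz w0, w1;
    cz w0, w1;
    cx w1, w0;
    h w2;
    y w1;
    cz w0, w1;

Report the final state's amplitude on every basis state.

The resulting statevector has amplitude sqrt(2)*I/2 on |010>, sqrt(2)*I/2 on |011>, and 0 on every other basis state. Key observation: the block from step 5 through step 12 cancels to the identity and can be dropped.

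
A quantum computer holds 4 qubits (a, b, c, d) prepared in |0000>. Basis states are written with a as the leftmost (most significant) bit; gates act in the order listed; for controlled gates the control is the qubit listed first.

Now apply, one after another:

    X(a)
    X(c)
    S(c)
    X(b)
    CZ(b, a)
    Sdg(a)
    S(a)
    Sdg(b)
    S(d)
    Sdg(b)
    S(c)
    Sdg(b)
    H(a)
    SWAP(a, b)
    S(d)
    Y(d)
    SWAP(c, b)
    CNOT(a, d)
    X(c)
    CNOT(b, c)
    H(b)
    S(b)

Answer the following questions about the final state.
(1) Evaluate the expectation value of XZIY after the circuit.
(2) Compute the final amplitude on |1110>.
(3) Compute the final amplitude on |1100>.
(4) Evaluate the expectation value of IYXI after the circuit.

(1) The observable XZIY averages to 0.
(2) The final state's coefficient on |1110> equals -I/2.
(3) The final state's coefficient on |1100> equals I/2.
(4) The observable IYXI averages to 1.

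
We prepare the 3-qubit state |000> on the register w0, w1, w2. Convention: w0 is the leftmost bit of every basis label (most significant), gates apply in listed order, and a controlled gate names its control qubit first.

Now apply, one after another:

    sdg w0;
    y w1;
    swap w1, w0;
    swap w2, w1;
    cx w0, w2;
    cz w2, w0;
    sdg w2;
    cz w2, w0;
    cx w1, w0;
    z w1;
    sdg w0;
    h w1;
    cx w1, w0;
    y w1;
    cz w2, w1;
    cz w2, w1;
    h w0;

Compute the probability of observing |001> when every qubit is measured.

The probability of measuring |001> is 1/4.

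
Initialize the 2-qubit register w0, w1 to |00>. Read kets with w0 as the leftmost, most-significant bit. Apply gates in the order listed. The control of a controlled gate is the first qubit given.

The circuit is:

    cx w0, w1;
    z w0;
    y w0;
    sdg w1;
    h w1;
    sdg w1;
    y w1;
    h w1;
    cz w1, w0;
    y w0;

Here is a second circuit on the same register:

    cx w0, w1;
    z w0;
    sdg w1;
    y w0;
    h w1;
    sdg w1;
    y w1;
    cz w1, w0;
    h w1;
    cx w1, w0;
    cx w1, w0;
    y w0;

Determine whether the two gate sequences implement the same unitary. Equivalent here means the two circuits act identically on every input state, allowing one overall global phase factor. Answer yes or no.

No — the two circuits implement different unitaries, even allowing a global phase.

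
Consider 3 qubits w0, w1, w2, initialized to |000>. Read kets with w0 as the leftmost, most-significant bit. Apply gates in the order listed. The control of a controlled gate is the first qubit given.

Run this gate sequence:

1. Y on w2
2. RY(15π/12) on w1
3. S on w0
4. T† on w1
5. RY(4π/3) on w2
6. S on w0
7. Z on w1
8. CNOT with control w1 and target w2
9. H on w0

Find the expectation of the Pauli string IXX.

The observable IXX averages to 1/2.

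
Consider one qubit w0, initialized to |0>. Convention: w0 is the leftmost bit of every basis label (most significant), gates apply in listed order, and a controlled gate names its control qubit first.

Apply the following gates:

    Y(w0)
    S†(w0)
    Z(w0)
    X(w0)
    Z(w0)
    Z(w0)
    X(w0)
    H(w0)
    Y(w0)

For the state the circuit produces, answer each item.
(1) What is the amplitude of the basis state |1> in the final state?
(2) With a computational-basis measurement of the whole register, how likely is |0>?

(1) The final state's coefficient on |1> equals -sqrt(2)*I/2.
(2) Outcome |0> occurs with probability 1/2.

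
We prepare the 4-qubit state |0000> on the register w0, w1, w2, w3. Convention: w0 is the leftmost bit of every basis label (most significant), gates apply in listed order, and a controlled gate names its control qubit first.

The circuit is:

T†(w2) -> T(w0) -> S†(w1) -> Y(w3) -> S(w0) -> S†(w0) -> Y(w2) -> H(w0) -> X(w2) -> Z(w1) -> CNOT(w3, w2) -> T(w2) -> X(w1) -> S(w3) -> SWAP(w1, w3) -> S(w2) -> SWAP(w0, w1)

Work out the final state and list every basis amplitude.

The final amplitudes are sqrt(2)*exp(I*pi/4)/2 on |1011>, sqrt(2)*exp(I*pi/4)/2 on |1111>, and 0 on every other basis state.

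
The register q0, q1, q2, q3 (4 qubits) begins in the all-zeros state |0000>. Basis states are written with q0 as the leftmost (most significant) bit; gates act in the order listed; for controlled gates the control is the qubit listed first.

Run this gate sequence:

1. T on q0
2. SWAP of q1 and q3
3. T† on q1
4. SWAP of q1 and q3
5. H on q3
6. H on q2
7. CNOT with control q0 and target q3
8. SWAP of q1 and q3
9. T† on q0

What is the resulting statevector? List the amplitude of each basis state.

The final amplitudes are 1/2 on |0000>, 1/2 on |0010>, 1/2 on |0100>, 1/2 on |0110>, and 0 on every other basis state.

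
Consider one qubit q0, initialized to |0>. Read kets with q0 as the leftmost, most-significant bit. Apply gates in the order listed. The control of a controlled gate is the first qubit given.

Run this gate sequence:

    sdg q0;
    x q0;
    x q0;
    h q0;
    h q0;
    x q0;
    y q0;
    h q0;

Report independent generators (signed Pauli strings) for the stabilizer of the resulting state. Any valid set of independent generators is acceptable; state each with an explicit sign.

The final state is stabilized by the group generated by +X; other independent generating sets are equally valid. Key observation: gates 3-6 undo each other exactly, leaving only the rest of the circuit to track.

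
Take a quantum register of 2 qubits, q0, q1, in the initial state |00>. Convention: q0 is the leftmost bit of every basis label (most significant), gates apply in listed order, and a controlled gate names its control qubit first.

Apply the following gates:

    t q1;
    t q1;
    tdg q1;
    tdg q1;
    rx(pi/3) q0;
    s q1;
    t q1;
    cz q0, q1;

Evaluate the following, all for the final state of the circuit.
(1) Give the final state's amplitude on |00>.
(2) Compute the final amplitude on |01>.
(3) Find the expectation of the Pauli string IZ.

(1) |00> carries amplitude sqrt(3)/2 in the final state. Key observation: gates 1-4 undo each other exactly, leaving only the rest of the circuit to track.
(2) The amplitude on |01> is 0.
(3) In the final state, IZ has expectation 1.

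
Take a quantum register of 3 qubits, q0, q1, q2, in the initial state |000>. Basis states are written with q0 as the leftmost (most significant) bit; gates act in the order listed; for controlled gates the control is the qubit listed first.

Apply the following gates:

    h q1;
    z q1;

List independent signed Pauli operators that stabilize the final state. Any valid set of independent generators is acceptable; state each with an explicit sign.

One valid set of independent stabilizer generators is -IXI, +ZII, +IIZ (any independent generating set of the same group is equally correct).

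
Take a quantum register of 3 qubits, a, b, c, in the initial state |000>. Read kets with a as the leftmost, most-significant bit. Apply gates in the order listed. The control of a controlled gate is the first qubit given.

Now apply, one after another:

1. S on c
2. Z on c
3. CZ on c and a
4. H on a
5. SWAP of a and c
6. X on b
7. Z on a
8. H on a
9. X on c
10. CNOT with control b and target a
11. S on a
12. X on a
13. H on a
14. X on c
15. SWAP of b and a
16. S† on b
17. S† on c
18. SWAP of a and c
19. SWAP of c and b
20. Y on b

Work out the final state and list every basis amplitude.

The resulting statevector has amplitude sqrt(2)*(1 - I)/4 on |000>, sqrt(2)*(1 - I)/4 on |001>, 0 on |010>, 0 on |011>, sqrt(2)*(-1 - I)/4 on |100>, sqrt(2)*(-1 - I)/4 on |101>, 0 on |110>, 0 on |111>.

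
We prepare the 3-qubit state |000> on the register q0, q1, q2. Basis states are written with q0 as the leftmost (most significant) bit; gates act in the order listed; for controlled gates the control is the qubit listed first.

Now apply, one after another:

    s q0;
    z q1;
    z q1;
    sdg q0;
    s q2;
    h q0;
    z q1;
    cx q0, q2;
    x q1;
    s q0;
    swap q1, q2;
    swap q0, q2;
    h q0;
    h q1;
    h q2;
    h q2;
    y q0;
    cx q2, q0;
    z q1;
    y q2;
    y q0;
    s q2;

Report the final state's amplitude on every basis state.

After the circuit, the state carries amplitude sqrt(2)/4 on |000>, -sqrt(2)/4 on |001>, sqrt(2)/4 on |010>, sqrt(2)/4 on |011>, -sqrt(2)/4 on |100>, sqrt(2)/4 on |101>, -sqrt(2)/4 on |110>, -sqrt(2)/4 on |111>. Key observation: gates 1-4 undo each other exactly, leaving only the rest of the circuit to track.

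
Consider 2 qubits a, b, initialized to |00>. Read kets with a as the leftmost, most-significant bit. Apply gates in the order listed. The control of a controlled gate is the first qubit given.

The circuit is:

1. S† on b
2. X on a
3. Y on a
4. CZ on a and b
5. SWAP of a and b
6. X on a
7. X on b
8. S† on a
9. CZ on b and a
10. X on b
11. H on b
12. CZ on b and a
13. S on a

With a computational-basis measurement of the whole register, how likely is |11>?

Outcome |11> occurs with probability 1/2.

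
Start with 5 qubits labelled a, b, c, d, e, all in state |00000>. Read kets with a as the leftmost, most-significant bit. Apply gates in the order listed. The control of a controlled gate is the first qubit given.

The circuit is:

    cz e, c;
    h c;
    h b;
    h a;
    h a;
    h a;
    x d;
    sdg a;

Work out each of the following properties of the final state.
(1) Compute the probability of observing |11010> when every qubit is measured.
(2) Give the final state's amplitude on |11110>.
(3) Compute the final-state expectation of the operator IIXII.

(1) A full measurement returns |11010> with probability 1/8. Key observation: gates 4-5 undo each other exactly, leaving only the rest of the circuit to track.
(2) The final state's coefficient on |11110> equals -sqrt(2)*I/4.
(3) The expectation value of IIXII is 1.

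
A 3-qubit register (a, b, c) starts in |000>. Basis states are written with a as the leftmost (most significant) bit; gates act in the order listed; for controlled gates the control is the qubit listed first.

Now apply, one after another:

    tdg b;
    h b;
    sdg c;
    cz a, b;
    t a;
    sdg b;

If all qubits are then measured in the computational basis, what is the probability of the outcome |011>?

The probability of measuring |011> is 0.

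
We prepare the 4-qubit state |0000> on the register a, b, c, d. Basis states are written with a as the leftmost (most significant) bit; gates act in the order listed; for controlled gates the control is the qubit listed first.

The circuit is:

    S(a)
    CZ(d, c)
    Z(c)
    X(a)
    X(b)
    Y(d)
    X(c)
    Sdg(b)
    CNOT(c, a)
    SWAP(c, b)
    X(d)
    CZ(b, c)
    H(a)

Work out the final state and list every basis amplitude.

After the circuit, the state carries amplitude -sqrt(2)/2 on |0110>, -sqrt(2)/2 on |1110>, and 0 on every other basis state.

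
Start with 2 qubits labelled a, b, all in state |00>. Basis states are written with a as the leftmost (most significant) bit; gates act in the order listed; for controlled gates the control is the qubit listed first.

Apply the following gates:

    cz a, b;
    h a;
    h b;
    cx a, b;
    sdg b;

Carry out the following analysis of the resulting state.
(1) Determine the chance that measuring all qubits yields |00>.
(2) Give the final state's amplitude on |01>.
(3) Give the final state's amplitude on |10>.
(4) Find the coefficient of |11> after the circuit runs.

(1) A full measurement returns |00> with probability 1/4.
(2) |01> carries amplitude -I/2 in the final state.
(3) The amplitude on |10> is 1/2.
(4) The amplitude on |11> is -I/2.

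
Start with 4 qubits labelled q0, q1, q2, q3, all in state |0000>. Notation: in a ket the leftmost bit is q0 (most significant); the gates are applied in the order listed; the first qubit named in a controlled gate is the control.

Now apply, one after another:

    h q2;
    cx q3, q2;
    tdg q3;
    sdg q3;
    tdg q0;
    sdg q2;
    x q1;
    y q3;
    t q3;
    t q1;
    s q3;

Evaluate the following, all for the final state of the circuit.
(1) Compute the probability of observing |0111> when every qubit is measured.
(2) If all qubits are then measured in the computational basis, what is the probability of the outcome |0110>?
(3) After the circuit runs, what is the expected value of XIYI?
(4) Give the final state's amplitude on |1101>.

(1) A full measurement returns |0111> with probability 1/2.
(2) Outcome |0110> occurs with probability 0.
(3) In the final state, XIYI has expectation 0.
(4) |1101> carries amplitude 0 in the final state.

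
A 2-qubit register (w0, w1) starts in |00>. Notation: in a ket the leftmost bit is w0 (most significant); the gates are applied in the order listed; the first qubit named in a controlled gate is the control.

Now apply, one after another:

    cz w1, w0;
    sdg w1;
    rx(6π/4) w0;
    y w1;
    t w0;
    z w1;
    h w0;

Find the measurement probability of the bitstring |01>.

The probability of measuring |01> is 1/2 - sqrt(2)/4.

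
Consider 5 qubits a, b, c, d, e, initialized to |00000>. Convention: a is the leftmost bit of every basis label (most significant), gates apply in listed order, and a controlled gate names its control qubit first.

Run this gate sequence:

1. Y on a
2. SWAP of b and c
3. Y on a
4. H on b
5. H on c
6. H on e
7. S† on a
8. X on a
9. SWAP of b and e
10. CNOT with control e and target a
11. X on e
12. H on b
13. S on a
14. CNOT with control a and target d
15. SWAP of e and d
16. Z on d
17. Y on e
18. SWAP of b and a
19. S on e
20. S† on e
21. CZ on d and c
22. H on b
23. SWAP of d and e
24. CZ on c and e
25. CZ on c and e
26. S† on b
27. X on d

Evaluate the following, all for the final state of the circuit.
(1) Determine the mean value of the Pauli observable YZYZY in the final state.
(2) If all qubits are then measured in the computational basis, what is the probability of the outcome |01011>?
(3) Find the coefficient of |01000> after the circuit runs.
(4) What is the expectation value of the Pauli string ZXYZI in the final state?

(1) In the final state, YZYZY has expectation 0. Key observation: gates 24-25 undo each other exactly, leaving only the rest of the circuit to track.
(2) A full measurement returns |01011> with probability 1/8.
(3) The final state's coefficient on |01000> equals sqrt(2)/4.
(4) The expectation value of ZXYZI is 0.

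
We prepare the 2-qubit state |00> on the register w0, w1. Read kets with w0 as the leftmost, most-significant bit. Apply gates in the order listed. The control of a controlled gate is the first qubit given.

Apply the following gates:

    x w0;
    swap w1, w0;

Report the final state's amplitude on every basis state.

The final amplitudes are 1 on |01>, and 0 on every other basis state.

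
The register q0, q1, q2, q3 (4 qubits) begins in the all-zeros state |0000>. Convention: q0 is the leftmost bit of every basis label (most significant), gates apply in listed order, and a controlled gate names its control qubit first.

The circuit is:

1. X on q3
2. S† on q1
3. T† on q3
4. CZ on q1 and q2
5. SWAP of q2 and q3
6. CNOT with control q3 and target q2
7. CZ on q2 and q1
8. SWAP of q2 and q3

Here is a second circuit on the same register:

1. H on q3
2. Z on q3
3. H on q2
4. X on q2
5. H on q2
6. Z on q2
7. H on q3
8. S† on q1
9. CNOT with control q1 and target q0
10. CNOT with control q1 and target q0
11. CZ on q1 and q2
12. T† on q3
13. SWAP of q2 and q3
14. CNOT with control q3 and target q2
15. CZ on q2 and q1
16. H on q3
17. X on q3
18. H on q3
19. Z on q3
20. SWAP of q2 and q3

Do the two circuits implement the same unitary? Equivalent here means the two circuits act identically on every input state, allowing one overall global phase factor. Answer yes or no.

Yes: on every input state the two circuits agree up to one overall phase factor.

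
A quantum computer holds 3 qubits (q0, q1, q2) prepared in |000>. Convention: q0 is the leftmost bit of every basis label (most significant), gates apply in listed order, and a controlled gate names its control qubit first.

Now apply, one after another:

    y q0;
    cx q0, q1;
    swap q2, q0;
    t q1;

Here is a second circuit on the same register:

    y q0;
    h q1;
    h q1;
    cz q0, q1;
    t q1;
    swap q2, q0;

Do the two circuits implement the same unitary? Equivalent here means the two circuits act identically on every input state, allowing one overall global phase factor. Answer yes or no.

No — the two circuits implement different unitaries, even allowing a global phase.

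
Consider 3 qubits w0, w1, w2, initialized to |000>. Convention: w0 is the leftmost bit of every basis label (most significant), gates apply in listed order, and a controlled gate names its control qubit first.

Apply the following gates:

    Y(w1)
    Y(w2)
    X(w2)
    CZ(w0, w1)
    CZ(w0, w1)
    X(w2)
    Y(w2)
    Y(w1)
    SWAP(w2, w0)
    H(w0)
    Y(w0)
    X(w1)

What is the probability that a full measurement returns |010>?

The probability of measuring |010> is 1/2.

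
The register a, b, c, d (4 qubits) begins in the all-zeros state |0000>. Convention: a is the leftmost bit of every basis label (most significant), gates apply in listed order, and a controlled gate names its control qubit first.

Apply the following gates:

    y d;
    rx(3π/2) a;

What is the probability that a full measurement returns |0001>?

Outcome |0001> occurs with probability 1/2.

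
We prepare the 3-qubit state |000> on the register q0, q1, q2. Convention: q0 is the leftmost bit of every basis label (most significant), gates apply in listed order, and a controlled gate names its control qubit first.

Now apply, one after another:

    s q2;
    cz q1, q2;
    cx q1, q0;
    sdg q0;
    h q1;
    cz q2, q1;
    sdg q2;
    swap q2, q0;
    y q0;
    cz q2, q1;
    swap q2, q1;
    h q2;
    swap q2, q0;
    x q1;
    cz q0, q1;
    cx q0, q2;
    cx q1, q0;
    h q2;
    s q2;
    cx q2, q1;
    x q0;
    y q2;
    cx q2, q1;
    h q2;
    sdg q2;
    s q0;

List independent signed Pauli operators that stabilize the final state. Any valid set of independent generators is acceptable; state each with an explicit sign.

One valid set of independent stabilizer generators is +IIX, +ZII, +IZI (any independent generating set of the same group is equally correct).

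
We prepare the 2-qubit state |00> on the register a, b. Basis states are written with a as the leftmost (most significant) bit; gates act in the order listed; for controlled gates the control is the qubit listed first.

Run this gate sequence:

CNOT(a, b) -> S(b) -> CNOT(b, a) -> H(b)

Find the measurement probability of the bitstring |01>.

The probability of measuring |01> is 1/2.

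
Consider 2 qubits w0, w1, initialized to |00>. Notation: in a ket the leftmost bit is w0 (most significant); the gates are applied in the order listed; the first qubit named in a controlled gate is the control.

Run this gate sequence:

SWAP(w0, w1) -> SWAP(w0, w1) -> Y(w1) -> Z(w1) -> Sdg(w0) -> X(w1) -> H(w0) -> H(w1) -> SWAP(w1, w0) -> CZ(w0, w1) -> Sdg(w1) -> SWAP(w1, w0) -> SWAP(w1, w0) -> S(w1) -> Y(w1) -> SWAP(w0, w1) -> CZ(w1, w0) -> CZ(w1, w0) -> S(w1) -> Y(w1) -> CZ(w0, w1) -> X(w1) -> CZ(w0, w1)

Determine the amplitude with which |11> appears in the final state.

|11> carries amplitude -1/2 in the final state.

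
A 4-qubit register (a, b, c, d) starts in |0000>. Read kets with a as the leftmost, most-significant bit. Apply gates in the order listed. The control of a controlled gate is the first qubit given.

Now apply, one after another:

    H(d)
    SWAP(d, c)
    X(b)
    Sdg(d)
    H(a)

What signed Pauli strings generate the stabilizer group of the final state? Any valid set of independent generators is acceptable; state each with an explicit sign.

The stabilizer group can be generated by +XIII, +IIXI, -IZII, +IIIZ, among other valid generating sets.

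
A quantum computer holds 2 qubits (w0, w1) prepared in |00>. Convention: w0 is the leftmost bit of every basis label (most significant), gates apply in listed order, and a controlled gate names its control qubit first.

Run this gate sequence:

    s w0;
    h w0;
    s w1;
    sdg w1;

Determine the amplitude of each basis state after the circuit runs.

The resulting statevector has amplitude sqrt(2)/2 on |00>, 0 on |01>, sqrt(2)/2 on |10>, 0 on |11>. Key observation: steps 3-4 multiply out to the identity, so the circuit reduces to the remaining gates.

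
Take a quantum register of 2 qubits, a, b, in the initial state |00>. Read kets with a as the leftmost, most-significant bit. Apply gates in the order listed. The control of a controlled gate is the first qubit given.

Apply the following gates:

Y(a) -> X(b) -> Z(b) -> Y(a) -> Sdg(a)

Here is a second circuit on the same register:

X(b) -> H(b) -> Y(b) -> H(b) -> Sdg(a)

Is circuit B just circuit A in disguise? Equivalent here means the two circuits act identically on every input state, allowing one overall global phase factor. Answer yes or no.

No: there is an input state on which the two circuits produce genuinely different outputs (not merely differing by a phase).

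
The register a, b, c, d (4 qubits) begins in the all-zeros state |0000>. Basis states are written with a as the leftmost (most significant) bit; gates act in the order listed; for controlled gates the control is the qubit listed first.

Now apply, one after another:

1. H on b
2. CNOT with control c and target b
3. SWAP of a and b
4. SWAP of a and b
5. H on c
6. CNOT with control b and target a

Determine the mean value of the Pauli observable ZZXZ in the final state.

The observable ZZXZ averages to 1.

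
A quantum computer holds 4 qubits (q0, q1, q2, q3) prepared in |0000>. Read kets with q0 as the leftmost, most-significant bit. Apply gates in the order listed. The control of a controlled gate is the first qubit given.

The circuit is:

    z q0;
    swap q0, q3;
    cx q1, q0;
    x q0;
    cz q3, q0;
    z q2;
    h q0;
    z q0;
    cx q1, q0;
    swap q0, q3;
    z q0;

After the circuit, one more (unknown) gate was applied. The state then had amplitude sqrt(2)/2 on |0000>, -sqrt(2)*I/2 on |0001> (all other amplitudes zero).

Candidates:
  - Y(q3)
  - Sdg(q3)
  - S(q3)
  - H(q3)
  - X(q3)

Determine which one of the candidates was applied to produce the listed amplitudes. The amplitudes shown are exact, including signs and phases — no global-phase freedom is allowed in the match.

The applied gate was Sdg(q3).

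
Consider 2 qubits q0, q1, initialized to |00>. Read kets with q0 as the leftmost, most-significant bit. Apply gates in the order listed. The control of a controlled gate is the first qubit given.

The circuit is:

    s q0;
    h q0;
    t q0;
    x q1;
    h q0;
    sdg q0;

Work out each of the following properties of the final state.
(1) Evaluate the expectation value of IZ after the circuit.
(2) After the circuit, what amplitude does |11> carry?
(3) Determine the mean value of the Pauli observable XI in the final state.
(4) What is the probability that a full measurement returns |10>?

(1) The observable IZ averages to -1.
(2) |11> carries amplitude -I/2 + exp(3*I*pi/4)/2 in the final state.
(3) In the final state, XI has expectation -sqrt(2)/2.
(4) The probability of measuring |10> is 0.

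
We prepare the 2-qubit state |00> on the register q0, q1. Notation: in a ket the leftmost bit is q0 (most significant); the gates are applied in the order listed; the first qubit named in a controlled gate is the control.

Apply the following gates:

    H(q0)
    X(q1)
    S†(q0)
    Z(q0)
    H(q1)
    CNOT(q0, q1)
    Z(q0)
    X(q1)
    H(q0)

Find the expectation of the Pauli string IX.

The observable IX averages to -1.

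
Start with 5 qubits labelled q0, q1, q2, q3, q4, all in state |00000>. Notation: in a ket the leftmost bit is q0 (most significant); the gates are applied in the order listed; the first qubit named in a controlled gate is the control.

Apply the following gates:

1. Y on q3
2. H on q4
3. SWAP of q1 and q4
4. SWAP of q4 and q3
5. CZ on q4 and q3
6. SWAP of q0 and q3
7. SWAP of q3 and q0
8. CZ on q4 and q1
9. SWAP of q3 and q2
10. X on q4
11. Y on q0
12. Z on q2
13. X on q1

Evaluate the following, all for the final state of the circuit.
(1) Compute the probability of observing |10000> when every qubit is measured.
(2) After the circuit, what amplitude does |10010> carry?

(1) A full measurement returns |10000> with probability 1/2.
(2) The amplitude on |10010> is 0.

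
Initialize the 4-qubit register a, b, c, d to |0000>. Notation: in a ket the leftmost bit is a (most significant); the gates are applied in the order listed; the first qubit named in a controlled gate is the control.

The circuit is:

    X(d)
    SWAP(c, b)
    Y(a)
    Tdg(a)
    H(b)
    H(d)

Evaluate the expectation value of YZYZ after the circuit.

The expectation value of YZYZ is 0.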